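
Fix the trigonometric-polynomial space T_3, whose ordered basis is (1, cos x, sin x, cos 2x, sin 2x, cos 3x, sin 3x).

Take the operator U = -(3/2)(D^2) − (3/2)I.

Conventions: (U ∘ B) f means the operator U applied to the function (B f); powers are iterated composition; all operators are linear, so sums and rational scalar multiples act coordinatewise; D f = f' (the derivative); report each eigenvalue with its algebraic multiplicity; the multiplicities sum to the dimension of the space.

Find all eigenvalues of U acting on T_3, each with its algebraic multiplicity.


λ = -3/2 (multiplicity 1), λ = 0 (multiplicity 2), λ = 9/2 (multiplicity 2), λ = 12 (multiplicity 2)

image of 1: -3/2
image of cos x: 0
image of sin x: 0
image of cos 2x: (9/2)cos 2x
image of sin 2x: (9/2)sin 2x
image of cos 3x: 12cos 3x
image of sin 3x: 12sin 3x
the matrix is diagonal; its diagonal is (-3/2, 0, 0, 9/2, 9/2, 12, 12)
for a triangular matrix the eigenvalues are the diagonal entries, with algebraic multiplicity their repetition count


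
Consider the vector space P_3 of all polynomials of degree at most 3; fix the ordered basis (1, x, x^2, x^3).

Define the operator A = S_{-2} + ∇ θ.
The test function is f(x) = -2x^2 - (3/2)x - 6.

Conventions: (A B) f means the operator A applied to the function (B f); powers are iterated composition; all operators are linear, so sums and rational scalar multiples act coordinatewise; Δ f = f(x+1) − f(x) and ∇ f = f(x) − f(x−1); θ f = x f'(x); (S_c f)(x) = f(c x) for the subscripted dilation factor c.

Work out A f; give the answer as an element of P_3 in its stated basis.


g(x) = -8x^2 - 5x - 7/2

S_{-2} f = -8x^2 + 3x - 6
θ f = -4x^2 - (3/2)x
∇ θ f = -8x + 5/2
(S_{-2} + ∇ θ) f = -8x^2 - 5x - 7/2


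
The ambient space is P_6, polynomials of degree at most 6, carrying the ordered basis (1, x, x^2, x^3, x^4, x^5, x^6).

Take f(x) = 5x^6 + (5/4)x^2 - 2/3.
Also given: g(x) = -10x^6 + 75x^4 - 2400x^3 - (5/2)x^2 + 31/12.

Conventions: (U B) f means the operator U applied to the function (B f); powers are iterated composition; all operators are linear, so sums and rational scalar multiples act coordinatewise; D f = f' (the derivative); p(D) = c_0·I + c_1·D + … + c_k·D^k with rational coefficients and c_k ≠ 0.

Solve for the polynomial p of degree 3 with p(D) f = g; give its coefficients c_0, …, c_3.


c_0 = -2, c_1 = 0, c_2 = 1/2, c_3 = -4

D^0 f = 5x^6 + (5/4)x^2 - 2/3
D^1 f = 30x^5 + (5/2)x
D^2 f = 150x^4 + 5/2
D^3 f = 600x^3
matching coefficients of g against c_0 f + c_1 Df + … from the top degree down determines the c_i
solution: c_0 = -2, c_1 = 0, c_2 = 1/2, c_3 = -4


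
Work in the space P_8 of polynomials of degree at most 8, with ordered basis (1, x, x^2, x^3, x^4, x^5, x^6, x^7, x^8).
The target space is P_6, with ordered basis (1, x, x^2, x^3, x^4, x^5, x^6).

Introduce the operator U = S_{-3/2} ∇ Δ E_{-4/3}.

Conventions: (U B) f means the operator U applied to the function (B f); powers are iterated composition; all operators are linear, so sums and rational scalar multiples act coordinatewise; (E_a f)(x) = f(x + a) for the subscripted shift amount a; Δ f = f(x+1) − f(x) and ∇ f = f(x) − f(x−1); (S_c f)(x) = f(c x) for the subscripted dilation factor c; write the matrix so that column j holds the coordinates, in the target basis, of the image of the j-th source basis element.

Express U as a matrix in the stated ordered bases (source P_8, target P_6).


the matrix is [[0, 0, 2, -8, 70/3, -1640/27, 4054/27, -29288/81, 625970/729]; [0, 0, 0, -9, 48, -175, 1640/3, -14189/9, 117152/27]; [0, 0, 0, 0, 27, -180, 1575/2, -2870, 28378/3]; [0, 0, 0, 0, 0, -135/2, 540, -11025/4, 11480]; [0, 0, 0, 0, 0, 0, 1215/8, -2835/2, 33075/4]; [0, 0, 0, 0, 0, 0, 0, -5103/16, 3402]; [0, 0, 0, 0, 0, 0, 0, 0, 5103/8]] (rows listed top to bottom)

image of 1: 0
image of x: 0
image of x^2: 2
image of x^3: -9x - 8
image of x^4: 27x^2 + 48x + 70/3
image of x^5: -(135/2)x^3 - 180x^2 - 175x - 1640/27
image of x^6: (1215/8)x^4 + 540x^3 + (1575/2)x^2 + (1640/3)x + 4054/27
image of x^7: -(5103/16)x^5 - (2835/2)x^4 - (11025/4)x^3 - 2870x^2 - (14189/9)x - 29288/81
image of x^8: (5103/8)x^6 + 3402x^5 + (33075/4)x^4 + 11480x^3 + (28378/3)x^2 + (117152/27)x + 625970/729
each image's coordinates form column j of the matrix


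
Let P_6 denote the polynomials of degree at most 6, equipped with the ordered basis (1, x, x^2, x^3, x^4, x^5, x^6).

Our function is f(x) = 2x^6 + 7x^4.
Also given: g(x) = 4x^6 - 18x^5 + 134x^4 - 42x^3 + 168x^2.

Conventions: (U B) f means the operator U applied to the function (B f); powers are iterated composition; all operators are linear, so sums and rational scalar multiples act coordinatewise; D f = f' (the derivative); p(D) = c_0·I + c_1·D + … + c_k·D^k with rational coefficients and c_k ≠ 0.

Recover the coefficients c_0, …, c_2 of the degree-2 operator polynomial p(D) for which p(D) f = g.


c_0 = 2, c_1 = -3/2, c_2 = 2

D^0 f = 2x^6 + 7x^4
D^1 f = 12x^5 + 28x^3
D^2 f = 60x^4 + 84x^2
matching coefficients of g against c_0 f + c_1 Df + … from the top degree down determines the c_i
solution: c_0 = 2, c_1 = -3/2, c_2 = 2


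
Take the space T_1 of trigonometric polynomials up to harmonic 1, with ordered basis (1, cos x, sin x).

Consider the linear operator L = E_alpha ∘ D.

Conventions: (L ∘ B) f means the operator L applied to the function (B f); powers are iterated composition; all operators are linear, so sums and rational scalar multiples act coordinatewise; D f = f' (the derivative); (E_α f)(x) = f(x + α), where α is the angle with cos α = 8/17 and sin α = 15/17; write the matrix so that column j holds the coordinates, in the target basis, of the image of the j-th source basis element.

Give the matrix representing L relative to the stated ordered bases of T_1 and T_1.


image of 1: 0
image of cos x: -(15/17)cos x - (8/17)sin x
image of sin x: (8/17)cos x - (15/17)sin x
each image's coordinates form column j of the matrix

the matrix is [[0, 0, 0]; [0, -15/17, 8/17]; [0, -8/17, -15/17]] (rows listed top to bottom)


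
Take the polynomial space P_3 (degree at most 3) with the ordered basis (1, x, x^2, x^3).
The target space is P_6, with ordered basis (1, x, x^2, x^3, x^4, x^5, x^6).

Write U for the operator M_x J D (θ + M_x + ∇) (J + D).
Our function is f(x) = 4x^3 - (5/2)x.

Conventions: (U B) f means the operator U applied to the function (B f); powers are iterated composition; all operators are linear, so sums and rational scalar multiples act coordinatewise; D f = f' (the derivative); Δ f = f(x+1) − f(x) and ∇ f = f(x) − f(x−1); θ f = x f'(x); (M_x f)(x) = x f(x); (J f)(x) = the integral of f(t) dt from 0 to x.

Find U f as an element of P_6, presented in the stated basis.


J f = x^4 - (5/4)x^2
D f = 12x^2 - 5/2
(J + D) f = x^4 + (43/4)x^2 - 5/2
θ (J + D) f = 4x^4 + (43/2)x^2
M_x (J + D) f = x^5 + (43/4)x^3 - (5/2)x
∇ (J + D) f = 4x^3 - 6x^2 + (51/2)x - 47/4
(θ + M_x + ∇) (J + D) f = x^5 + 4x^4 + (59/4)x^3 + (31/2)x^2 + 23x - 47/4
D (θ + M_x + ∇) (J + D) f = 5x^4 + 16x^3 + (177/4)x^2 + 31x + 23
J D (θ + M_x + ∇) (J + D) f = x^5 + 4x^4 + (59/4)x^3 + (31/2)x^2 + 23x
M_x J D (θ + M_x + ∇) (J + D) f = x^6 + 4x^5 + (59/4)x^4 + (31/2)x^3 + 23x^2

the result is g(x) = x^6 + 4x^5 + (59/4)x^4 + (31/2)x^3 + 23x^2


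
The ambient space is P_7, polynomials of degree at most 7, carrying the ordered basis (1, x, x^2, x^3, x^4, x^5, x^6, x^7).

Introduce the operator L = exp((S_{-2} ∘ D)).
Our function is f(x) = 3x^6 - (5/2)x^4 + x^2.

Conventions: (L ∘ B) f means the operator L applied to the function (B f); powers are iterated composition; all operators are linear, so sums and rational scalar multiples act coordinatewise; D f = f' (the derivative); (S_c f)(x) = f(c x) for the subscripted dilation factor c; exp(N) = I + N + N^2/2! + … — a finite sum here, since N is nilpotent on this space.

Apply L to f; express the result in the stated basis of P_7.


order-1 term: -576x^5 + 80x^3 - 4x
order-2 term: -23040x^4 + 480x^2 - 2
order-3 term: 245760x^3 - 640x
order-4 term: 737280x^2 - 160
order-5 term: -589824x
order-6 term: -98304
the series for exp((S_{-2} ∘ D)) f terminates at order 6
exp((S_{-2} ∘ D)) f = 3x^6 - 576x^5 - (46085/2)x^4 + 245840x^3 + 737761x^2 - 590468x - 98466

the image equals g(x) = 3x^6 - 576x^5 - (46085/2)x^4 + 245840x^3 + 737761x^2 - 590468x - 98466


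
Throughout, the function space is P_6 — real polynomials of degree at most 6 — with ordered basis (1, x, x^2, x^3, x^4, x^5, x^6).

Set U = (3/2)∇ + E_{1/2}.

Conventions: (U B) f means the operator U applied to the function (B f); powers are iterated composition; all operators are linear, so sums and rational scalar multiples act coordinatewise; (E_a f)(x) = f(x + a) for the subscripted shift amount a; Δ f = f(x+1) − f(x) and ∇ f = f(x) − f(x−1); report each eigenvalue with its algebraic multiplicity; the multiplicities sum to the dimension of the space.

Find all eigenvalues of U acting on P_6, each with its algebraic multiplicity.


image of 1: 1
image of x: x + 2
image of x^2: x^2 + 4x - 5/4
image of x^3: x^3 + 6x^2 - (15/4)x + 13/8
image of x^4: x^4 + 8x^3 - (15/2)x^2 + (13/2)x - 23/16
image of x^5: x^5 + 10x^4 - (25/2)x^3 + (65/4)x^2 - (115/16)x + 49/32
image of x^6: x^6 + 12x^5 - (75/4)x^4 + (65/2)x^3 - (345/16)x^2 + (147/16)x - 95/64
the matrix is upper triangular; its diagonal is (1, 1, 1, 1, 1, 1, 1)
for a triangular matrix the eigenvalues are the diagonal entries, with algebraic multiplicity their repetition count

λ = 1 (multiplicity 7)


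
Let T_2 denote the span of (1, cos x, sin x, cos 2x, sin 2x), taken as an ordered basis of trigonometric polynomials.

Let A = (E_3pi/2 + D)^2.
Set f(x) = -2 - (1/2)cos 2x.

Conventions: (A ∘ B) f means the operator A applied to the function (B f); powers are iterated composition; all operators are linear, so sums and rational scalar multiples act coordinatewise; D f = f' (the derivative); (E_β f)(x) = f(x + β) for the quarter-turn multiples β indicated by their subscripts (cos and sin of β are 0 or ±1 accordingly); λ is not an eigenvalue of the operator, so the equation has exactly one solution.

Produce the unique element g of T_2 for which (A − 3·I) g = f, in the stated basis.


write g with unknown coordinates in the stated basis and equate coefficients in (A − 3·I) g = f
solving from the highest basis element down gives g = 1 + (3/52)cos 2x + (1/26)sin 2x
check: A g = 1 - (17/52)cos 2x + (3/26)sin 2x
so A g − 3·g = -2 - (1/2)cos 2x = f ✓

the image equals g(x) = 1 + (3/52)cos 2x + (1/26)sin 2x


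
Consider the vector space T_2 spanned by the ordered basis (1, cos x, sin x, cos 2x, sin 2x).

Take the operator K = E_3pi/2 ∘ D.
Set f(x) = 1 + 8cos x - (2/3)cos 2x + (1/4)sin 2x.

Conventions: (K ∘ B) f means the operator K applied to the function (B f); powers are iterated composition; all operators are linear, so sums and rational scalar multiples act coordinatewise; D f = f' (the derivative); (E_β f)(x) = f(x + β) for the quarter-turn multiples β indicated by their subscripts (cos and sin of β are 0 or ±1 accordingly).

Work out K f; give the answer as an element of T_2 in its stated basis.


the result is g(x) = 8cos x - (1/2)cos 2x - (4/3)sin 2x

D f = -8sin x + (1/2)cos 2x + (4/3)sin 2x
E_3pi/2 D f = 8cos x - (1/2)cos 2x - (4/3)sin 2x


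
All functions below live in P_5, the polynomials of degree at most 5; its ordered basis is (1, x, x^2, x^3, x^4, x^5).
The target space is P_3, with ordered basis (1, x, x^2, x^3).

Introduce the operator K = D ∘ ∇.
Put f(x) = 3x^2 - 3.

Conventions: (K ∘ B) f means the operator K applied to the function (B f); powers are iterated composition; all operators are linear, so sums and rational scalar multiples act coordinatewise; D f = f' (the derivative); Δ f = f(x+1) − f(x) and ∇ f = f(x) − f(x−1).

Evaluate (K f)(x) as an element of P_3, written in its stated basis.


∇ f = 6x - 3
D ∇ f = 6

the result is g(x) = 6


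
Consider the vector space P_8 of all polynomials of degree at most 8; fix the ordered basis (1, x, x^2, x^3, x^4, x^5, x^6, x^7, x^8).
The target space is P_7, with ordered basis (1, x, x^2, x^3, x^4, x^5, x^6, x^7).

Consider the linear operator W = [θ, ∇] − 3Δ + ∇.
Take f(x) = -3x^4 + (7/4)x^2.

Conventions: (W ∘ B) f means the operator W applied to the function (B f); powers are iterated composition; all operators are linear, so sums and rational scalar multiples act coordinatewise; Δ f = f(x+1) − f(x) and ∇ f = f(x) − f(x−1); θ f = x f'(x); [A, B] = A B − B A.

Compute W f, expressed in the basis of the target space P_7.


∇ f = -12x^3 + 18x^2 - (17/2)x + 5/4
θ ∇ f = -36x^3 + 36x^2 - (17/2)x
θ f = -12x^4 + (7/2)x^2
∇ θ f = -48x^3 + 72x^2 - 41x + 17/2
[θ, ∇] f = 12x^3 - 36x^2 + (65/2)x - 17/2
Δ f = -12x^3 - 18x^2 - (17/2)x - 5/4
(-3Δ) f = 36x^3 + 54x^2 + (51/2)x + 15/4
∇ f = -12x^3 + 18x^2 - (17/2)x + 5/4
([θ, ∇] − 3Δ + ∇) f = 36x^3 + 36x^2 + (99/2)x - 7/2

g(x) = 36x^3 + 36x^2 + (99/2)x - 7/2


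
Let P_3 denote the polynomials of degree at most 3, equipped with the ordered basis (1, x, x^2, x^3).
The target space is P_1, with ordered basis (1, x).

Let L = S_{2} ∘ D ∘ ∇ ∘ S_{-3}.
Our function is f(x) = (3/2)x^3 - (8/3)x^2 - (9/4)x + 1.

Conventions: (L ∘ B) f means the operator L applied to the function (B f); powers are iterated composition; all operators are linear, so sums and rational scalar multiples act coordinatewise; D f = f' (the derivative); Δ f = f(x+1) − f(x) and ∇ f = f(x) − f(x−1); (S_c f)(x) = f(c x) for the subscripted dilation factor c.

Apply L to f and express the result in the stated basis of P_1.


the result is g(x) = -486x + 147/2

S_{-3} f = -(81/2)x^3 - 24x^2 + (27/4)x + 1
∇ S_{-3} f = -(243/2)x^2 + (147/2)x - 39/4
D (∇ ∘ S_{-3}) f = -243x + 147/2
S_{2} D (∇ ∘ S_{-3}) f = -486x + 147/2


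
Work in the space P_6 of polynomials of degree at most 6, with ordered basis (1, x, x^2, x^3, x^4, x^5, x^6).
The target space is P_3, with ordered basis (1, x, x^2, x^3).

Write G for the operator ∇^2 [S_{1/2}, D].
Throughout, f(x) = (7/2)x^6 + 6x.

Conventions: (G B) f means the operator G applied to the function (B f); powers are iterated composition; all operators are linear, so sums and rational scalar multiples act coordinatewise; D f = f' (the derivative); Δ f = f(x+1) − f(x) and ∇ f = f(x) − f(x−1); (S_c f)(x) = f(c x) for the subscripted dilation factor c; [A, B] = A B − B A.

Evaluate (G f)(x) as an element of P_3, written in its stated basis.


D f = 21x^5 + 6
S_{1/2} D f = (21/32)x^5 + 6
S_{1/2} f = (7/128)x^6 + 3x
D S_{1/2} f = (21/64)x^5 + 3
[S_{1/2}, D] f = (21/64)x^5 + 3
∇ [S_{1/2}, D] f = (105/64)x^4 - (105/32)x^3 + (105/32)x^2 - (105/64)x + 21/64
∇ ∇ [S_{1/2}, D] f = (105/16)x^3 - (315/16)x^2 + (735/32)x - 315/32

the result is g(x) = (105/16)x^3 - (315/16)x^2 + (735/32)x - 315/32


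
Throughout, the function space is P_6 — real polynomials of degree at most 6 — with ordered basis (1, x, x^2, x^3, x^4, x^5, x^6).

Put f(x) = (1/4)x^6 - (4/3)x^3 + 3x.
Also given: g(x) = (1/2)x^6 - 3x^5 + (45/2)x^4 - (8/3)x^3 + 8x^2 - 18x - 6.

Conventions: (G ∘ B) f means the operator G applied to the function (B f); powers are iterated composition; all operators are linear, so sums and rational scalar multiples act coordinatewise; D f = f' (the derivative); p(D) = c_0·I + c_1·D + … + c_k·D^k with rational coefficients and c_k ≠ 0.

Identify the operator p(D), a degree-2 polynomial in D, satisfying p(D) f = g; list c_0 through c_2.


D^0 f = (1/4)x^6 - (4/3)x^3 + 3x
D^1 f = (3/2)x^5 - 4x^2 + 3
D^2 f = (15/2)x^4 - 8x
matching coefficients of g against c_0 f + c_1 Df + … from the top degree down determines the c_i
solution: c_0 = 2, c_1 = -2, c_2 = 3

c_0 = 2, c_1 = -2, c_2 = 3


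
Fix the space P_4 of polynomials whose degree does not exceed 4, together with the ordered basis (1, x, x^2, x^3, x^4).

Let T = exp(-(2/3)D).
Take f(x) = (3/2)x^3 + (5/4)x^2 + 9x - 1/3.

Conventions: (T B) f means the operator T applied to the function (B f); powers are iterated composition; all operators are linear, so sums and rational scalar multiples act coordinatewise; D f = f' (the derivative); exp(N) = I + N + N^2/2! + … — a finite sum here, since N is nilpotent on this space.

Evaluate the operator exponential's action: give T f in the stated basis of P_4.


order-1 term: -3x^2 - (5/3)x - 6
order-2 term: 2x + 5/9
order-3 term: -4/9
the series for exp(-(2/3)D) f terminates at order 3
exp(-(2/3)D) f = (3/2)x^3 - (7/4)x^2 + (28/3)x - 56/9

the image equals g(x) = (3/2)x^3 - (7/4)x^2 + (28/3)x - 56/9


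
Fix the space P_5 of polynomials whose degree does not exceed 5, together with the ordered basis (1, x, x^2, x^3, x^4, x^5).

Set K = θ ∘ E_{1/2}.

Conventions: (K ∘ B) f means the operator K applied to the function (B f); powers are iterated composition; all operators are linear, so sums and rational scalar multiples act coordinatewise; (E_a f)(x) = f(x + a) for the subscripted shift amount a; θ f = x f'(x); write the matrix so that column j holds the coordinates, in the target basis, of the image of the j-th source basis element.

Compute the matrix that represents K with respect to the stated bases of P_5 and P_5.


the matrix is [[0, 0, 0, 0, 0, 0]; [0, 1, 1, 3/4, 1/2, 5/16]; [0, 0, 2, 3, 3, 5/2]; [0, 0, 0, 3, 6, 15/2]; [0, 0, 0, 0, 4, 10]; [0, 0, 0, 0, 0, 5]] (rows listed top to bottom)

image of 1: 0
image of x: x
image of x^2: 2x^2 + x
image of x^3: 3x^3 + 3x^2 + (3/4)x
image of x^4: 4x^4 + 6x^3 + 3x^2 + (1/2)x
image of x^5: 5x^5 + 10x^4 + (15/2)x^3 + (5/2)x^2 + (5/16)x
each image's coordinates form column j of the matrix


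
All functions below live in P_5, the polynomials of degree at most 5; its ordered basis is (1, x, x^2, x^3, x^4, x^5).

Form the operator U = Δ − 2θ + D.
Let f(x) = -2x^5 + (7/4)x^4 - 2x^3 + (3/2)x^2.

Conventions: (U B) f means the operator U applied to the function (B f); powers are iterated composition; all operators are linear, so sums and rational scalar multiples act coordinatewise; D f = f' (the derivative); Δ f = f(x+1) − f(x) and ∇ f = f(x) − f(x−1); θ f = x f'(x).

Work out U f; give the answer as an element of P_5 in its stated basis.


Δ f = -10x^4 - 13x^3 - (31/2)x^2 - 6x - 3/4
θ f = -10x^5 + 7x^4 - 6x^3 + 3x^2
(-2θ) f = 20x^5 - 14x^4 + 12x^3 - 6x^2
D f = -10x^4 + 7x^3 - 6x^2 + 3x
(Δ − 2θ + D) f = 20x^5 - 34x^4 + 6x^3 - (55/2)x^2 - 3x - 3/4

the result is g(x) = 20x^5 - 34x^4 + 6x^3 - (55/2)x^2 - 3x - 3/4


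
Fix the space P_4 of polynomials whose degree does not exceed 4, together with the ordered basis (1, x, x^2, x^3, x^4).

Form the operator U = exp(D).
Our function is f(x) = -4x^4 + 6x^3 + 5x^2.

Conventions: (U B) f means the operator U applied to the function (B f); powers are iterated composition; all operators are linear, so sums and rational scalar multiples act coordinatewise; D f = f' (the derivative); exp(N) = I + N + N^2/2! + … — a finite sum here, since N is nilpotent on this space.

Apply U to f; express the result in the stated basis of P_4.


order-1 term: -16x^3 + 18x^2 + 10x
order-2 term: -24x^2 + 18x + 5
order-3 term: -16x + 6
order-4 term: -4
the series for exp(D) f terminates at order 4
exp(D) f = -4x^4 - 10x^3 - x^2 + 12x + 7

g(x) = -4x^4 - 10x^3 - x^2 + 12x + 7


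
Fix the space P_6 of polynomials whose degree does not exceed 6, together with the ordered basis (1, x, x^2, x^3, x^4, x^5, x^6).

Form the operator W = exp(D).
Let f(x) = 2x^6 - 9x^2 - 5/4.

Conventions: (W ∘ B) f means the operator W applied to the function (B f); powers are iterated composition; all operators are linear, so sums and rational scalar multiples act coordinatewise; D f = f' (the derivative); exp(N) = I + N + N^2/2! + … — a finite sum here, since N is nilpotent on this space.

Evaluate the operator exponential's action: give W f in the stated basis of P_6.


order-1 term: 12x^5 - 18x
order-2 term: 30x^4 - 9
order-3 term: 40x^3
order-4 term: 30x^2
order-5 term: 12x
order-6 term: 2
the series for exp(D) f terminates at order 6
exp(D) f = 2x^6 + 12x^5 + 30x^4 + 40x^3 + 21x^2 - 6x - 33/4

the image equals g(x) = 2x^6 + 12x^5 + 30x^4 + 40x^3 + 21x^2 - 6x - 33/4


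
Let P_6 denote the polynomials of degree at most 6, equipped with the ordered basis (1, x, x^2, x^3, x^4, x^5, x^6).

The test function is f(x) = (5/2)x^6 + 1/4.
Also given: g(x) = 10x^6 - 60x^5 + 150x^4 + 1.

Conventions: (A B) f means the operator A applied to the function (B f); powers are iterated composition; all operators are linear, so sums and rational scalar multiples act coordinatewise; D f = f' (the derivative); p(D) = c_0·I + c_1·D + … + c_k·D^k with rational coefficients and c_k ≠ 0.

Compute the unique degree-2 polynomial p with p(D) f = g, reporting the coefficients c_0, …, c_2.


p(D) = 4·I − 4·D + 2·D^2, i.e. c_0 = 4, c_1 = -4, c_2 = 2

D^0 f = (5/2)x^6 + 1/4
D^1 f = 15x^5
D^2 f = 75x^4
matching coefficients of g against c_0 f + c_1 Df + … from the top degree down determines the c_i
solution: c_0 = 4, c_1 = -4, c_2 = 2


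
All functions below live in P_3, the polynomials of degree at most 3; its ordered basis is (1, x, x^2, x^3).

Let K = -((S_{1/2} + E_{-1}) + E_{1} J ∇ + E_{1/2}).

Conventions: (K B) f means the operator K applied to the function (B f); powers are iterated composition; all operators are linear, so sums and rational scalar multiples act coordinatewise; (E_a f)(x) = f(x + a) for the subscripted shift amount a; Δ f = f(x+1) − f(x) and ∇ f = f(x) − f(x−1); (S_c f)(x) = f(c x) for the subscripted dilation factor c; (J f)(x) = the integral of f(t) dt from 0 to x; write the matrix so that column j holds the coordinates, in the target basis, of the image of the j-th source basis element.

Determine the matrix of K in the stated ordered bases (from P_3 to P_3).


image of 1: -3
image of x: -(7/2)x - 1/2
image of x^2: -(13/4)x^2 - 5/4
image of x^3: -(25/8)x^3 - (19/4)x + 3/8
each image's coordinates form column j of the matrix

the matrix is [[-3, -1/2, -5/4, 3/8]; [0, -7/2, 0, -19/4]; [0, 0, -13/4, 0]; [0, 0, 0, -25/8]] (rows listed top to bottom)


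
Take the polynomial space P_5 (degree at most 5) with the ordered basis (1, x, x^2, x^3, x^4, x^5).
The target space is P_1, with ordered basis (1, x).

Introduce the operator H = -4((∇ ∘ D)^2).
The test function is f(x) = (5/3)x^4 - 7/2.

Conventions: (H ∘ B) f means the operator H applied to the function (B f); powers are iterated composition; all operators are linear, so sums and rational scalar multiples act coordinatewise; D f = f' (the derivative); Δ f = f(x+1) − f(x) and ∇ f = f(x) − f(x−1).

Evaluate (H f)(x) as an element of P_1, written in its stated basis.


D f = (20/3)x^3
∇ D f = 20x^2 - 20x + 20/3
D (∇ ∘ D) f = 40x - 20
∇ D (∇ ∘ D) f = 40
(-4((∇ ∘ D)^2)) f = -160

the result is g(x) = -160


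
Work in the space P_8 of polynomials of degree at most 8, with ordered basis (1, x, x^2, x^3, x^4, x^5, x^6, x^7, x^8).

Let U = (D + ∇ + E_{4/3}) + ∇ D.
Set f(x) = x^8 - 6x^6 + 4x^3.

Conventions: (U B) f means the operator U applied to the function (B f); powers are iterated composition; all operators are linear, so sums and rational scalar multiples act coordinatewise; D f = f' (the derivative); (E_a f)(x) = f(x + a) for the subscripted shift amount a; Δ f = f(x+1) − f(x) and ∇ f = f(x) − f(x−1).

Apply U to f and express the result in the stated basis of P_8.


D f = 8x^7 - 36x^5 + 12x^2
∇ f = 8x^7 - 28x^6 + 20x^5 + 20x^4 - 64x^3 + 74x^2 - 40x + 9
E_{4/3} f = x^8 + (32/3)x^7 + (394/9)x^6 + (2288/27)x^5 + (4960/81)x^4 - (10804/243)x^3 - (81008/729)x^2 - (154048/2187)x - 93440/6561
(D + ∇ + E_{4/3}) f = x^8 + (80/3)x^7 + (142/9)x^6 + (1856/27)x^5 + (6580/81)x^4 - (26356/243)x^3 - (18314/729)x^2 - (241528/2187)x - 34391/6561
D f = 8x^7 - 36x^5 + 12x^2
∇ D f = 56x^6 - 168x^5 + 100x^4 + 80x^3 - 192x^2 + 148x - 40
((D + ∇ + E_{4/3}) + ∇ D) f = x^8 + (80/3)x^7 + (646/9)x^6 - (2680/27)x^5 + (14680/81)x^4 - (6916/243)x^3 - (158282/729)x^2 + (82148/2187)x - 296831/6561

the result is g(x) = x^8 + (80/3)x^7 + (646/9)x^6 - (2680/27)x^5 + (14680/81)x^4 - (6916/243)x^3 - (158282/729)x^2 + (82148/2187)x - 296831/6561


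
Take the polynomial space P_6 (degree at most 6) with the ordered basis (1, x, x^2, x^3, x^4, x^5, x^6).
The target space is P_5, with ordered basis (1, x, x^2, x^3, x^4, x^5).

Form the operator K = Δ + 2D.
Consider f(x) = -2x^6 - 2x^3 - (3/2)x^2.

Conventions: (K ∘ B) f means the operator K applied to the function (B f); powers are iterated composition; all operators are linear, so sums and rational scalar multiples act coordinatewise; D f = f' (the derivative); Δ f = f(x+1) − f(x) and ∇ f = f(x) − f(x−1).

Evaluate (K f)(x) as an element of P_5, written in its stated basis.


Δ f = -12x^5 - 30x^4 - 40x^3 - 36x^2 - 21x - 11/2
D f = -12x^5 - 6x^2 - 3x
(2D) f = -24x^5 - 12x^2 - 6x
(Δ + 2D) f = -36x^5 - 30x^4 - 40x^3 - 48x^2 - 27x - 11/2

the image equals g(x) = -36x^5 - 30x^4 - 40x^3 - 48x^2 - 27x - 11/2


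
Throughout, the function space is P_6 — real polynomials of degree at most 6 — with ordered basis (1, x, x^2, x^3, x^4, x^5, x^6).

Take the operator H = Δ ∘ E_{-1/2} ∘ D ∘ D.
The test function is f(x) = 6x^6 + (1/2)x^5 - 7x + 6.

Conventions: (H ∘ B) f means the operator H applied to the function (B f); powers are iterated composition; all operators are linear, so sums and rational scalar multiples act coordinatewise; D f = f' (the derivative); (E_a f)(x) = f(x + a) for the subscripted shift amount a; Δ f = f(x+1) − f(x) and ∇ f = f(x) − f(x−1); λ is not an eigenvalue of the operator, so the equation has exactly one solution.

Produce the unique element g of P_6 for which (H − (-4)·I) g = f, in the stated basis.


the result is g(x) = (3/2)x^6 + (1/8)x^5 - 45x^3 - (15/8)x^2 - 13x + 2203/32

write g with unknown coordinates in the stated basis and equate coefficients in (H − (-4)·I) g = f
solving from the highest basis element down gives g = (3/2)x^6 + (1/8)x^5 - 45x^3 - (15/8)x^2 - 13x + 2203/32
check: H g = 180x^3 + (15/2)x^2 + 45x - 2155/8
so H g − (-4)·g = 6x^6 + (1/2)x^5 - 7x + 6 = f ✓


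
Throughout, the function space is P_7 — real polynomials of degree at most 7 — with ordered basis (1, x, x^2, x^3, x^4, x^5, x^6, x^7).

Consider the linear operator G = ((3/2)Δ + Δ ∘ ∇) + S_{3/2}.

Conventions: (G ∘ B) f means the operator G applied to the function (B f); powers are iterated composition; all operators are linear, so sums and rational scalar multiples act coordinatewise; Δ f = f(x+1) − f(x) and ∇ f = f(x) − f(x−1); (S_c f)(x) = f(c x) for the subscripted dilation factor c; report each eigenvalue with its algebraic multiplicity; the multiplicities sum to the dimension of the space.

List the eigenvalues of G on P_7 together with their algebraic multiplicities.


image of 1: 1
image of x: (3/2)x + 3/2
image of x^2: (9/4)x^2 + 3x + 7/2
image of x^3: (27/8)x^3 + (9/2)x^2 + (21/2)x + 3/2
image of x^4: (81/16)x^4 + 6x^3 + 21x^2 + 6x + 7/2
image of x^5: (243/32)x^5 + (15/2)x^4 + 35x^3 + 15x^2 + (35/2)x + 3/2
image of x^6: (729/64)x^6 + 9x^5 + (105/2)x^4 + 30x^3 + (105/2)x^2 + 9x + 7/2
image of x^7: (2187/128)x^7 + (21/2)x^6 + (147/2)x^5 + (105/2)x^4 + (245/2)x^3 + (63/2)x^2 + (49/2)x + 3/2
the matrix is upper triangular; its diagonal is (1, 3/2, 9/4, 27/8, 81/16, 243/32, 729/64, 2187/128)
for a triangular matrix the eigenvalues are the diagonal entries, with algebraic multiplicity their repetition count

λ = 1 (multiplicity 1), λ = 3/2 (multiplicity 1), λ = 9/4 (multiplicity 1), λ = 27/8 (multiplicity 1), λ = 81/16 (multiplicity 1), λ = 243/32 (multiplicity 1), λ = 729/64 (multiplicity 1), λ = 2187/128 (multiplicity 1)


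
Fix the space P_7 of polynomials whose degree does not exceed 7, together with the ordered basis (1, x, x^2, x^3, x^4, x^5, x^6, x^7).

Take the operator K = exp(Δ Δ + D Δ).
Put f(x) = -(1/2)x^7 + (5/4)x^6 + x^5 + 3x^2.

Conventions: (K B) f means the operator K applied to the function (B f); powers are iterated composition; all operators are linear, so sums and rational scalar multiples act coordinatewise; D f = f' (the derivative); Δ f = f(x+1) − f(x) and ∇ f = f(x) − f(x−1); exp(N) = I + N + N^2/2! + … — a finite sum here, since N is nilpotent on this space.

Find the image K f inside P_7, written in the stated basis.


order-1 term: -42x^5 - (165/2)x^4 - 50x^3 + 60x^2 + (229/2)x + 131/2
order-2 term: -840x^3 - 2880x^2 - 3675x - 3165/2
order-3 term: -3360x - 6360
the series for exp(Δ Δ + D Δ) f terminates at order 3
exp(Δ Δ + D Δ) f = -(1/2)x^7 + (5/4)x^6 - 41x^5 - (165/2)x^4 - 890x^3 - 2817x^2 - (13841/2)x - 7877

the result is g(x) = -(1/2)x^7 + (5/4)x^6 - 41x^5 - (165/2)x^4 - 890x^3 - 2817x^2 - (13841/2)x - 7877


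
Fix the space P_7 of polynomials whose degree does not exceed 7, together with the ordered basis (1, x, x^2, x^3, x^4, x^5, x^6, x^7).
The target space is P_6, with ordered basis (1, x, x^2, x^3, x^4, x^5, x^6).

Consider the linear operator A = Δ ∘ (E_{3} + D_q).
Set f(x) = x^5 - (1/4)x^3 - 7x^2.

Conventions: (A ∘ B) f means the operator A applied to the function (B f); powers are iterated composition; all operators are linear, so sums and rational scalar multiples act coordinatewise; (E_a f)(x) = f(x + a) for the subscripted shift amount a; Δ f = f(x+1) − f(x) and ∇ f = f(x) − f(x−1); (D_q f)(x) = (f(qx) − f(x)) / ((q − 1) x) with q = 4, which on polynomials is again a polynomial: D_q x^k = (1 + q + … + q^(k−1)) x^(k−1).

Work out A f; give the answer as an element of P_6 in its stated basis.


E_{3} f = x^5 + 15x^4 + (359/4)x^3 + (1043/4)x^2 + (1425/4)x + 693/4
D_q f = 341x^4 - (21/4)x^2 - 35x
(E_{3} + D_q) f = x^5 + 356x^4 + (359/4)x^3 + (511/2)x^2 + (1285/4)x + 693/4
Δ (E_{3} + D_q) f = 5x^4 + 1434x^3 + (9661/4)x^2 + (8837/4)x + 2047/2

the result is g(x) = 5x^4 + 1434x^3 + (9661/4)x^2 + (8837/4)x + 2047/2


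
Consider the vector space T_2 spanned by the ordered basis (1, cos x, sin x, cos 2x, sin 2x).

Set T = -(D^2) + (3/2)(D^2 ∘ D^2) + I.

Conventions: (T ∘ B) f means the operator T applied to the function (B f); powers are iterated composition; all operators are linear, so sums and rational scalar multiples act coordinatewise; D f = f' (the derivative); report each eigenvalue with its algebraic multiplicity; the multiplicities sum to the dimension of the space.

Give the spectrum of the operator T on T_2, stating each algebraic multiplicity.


λ = 1 (multiplicity 1), λ = 7/2 (multiplicity 2), λ = 29 (multiplicity 2)

image of 1: 1
image of cos x: (7/2)cos x
image of sin x: (7/2)sin x
image of cos 2x: 29cos 2x
image of sin 2x: 29sin 2x
the matrix is diagonal; its diagonal is (1, 7/2, 7/2, 29, 29)
for a triangular matrix the eigenvalues are the diagonal entries, with algebraic multiplicity their repetition count


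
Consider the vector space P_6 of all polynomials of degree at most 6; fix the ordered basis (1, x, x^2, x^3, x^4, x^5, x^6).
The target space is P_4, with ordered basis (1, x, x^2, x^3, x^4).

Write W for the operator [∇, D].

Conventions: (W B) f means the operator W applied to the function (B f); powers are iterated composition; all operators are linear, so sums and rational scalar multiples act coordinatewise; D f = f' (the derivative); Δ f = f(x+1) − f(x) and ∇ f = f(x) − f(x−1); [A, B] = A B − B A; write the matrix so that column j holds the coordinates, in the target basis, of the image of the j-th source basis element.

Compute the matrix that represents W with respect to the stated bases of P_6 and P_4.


the matrix is [[0, 0, 0, 0, 0, 0, 0]; [0, 0, 0, 0, 0, 0, 0]; [0, 0, 0, 0, 0, 0, 0]; [0, 0, 0, 0, 0, 0, 0]; [0, 0, 0, 0, 0, 0, 0]] (rows listed top to bottom)

image of 1: 0
image of x: 0
image of x^2: 0
image of x^3: 0
image of x^4: 0
image of x^5: 0
image of x^6: 0
each image's coordinates form column j of the matrix


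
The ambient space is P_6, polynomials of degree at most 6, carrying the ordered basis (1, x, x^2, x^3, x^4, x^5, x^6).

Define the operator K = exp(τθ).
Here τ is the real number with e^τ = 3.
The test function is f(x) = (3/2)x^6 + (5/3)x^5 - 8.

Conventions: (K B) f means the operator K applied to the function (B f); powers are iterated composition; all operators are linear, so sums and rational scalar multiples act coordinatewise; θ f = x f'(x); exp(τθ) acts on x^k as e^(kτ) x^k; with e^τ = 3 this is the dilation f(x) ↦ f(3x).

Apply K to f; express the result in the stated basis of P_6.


exp(τθ) x^k = e^(kτ) x^k; with e^τ = 3 this sends x^k to 3^k x^k
x^5 ↦ 243 x^5
x^6 ↦ 729 x^6
applying this coordinatewise to f: exp(τθ) f = (2187/2)x^6 + 405x^5 - 8

g(x) = (2187/2)x^6 + 405x^5 - 8


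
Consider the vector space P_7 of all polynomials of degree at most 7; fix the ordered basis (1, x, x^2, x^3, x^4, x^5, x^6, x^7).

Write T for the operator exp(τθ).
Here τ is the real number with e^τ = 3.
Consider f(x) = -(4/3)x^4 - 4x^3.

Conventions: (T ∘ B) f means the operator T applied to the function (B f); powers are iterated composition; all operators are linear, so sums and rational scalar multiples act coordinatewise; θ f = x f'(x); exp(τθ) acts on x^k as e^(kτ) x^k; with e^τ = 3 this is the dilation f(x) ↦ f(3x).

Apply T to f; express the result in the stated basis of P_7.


the image equals g(x) = -108x^4 - 108x^3

exp(τθ) x^k = e^(kτ) x^k; with e^τ = 3 this sends x^k to 3^k x^k
x^3 ↦ 27 x^3
x^4 ↦ 81 x^4
applying this coordinatewise to f: exp(τθ) f = -108x^4 - 108x^3


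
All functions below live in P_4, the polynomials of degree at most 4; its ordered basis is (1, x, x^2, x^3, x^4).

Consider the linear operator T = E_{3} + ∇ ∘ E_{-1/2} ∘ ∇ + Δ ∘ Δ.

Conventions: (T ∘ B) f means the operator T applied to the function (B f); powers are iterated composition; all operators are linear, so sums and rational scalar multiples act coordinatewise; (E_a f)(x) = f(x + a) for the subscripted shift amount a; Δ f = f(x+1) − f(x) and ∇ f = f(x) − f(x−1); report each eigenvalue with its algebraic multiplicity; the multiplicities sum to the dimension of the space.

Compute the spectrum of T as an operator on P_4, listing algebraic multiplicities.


λ = 1 (multiplicity 5)

image of 1: 1
image of x: x + 3
image of x^2: x^2 + 6x + 13
image of x^3: x^3 + 9x^2 + 39x + 24
image of x^4: x^4 + 12x^3 + 78x^2 + 96x + 124
the matrix is upper triangular; its diagonal is (1, 1, 1, 1, 1)
for a triangular matrix the eigenvalues are the diagonal entries, with algebraic multiplicity their repetition count


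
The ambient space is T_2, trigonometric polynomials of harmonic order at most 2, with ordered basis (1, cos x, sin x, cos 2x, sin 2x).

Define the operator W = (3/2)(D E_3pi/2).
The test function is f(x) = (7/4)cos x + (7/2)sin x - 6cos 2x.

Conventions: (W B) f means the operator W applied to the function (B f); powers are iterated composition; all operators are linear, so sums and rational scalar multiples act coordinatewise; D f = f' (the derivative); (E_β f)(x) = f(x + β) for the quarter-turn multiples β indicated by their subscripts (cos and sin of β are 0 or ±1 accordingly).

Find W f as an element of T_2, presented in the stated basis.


E_3pi/2 f = -(7/2)cos x + (7/4)sin x + 6cos 2x
D E_3pi/2 f = (7/4)cos x + (7/2)sin x - 12sin 2x
((3/2)(D E_3pi/2)) f = (21/8)cos x + (21/4)sin x - 18sin 2x

the image equals g(x) = (21/8)cos x + (21/4)sin x - 18sin 2x


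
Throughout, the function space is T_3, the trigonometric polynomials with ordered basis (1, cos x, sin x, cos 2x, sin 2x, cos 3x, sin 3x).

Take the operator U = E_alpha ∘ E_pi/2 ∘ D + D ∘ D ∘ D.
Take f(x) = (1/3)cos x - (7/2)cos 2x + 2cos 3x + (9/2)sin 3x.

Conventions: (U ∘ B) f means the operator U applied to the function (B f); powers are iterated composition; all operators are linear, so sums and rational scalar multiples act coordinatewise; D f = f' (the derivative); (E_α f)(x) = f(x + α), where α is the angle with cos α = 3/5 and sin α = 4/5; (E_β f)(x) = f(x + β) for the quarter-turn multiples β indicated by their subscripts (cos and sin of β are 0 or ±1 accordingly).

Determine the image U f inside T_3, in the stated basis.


the result is g(x) = -(1/5)cos x + (3/5)sin x - (168/25)cos 2x - (651/25)sin 2x - (30591/250)cos 3x + (9813/250)sin 3x

D f = -(1/3)sin x + 7sin 2x + (27/2)cos 3x - 6sin 3x
E_pi/2 D f = -(1/3)cos x - 7sin 2x + 6cos 3x + (27/2)sin 3x
E_alpha E_pi/2 D f = -(1/5)cos x + (4/15)sin x - (168/25)cos 2x + (49/25)sin 2x - (108/125)cos 3x - (3687/250)sin 3x
D f = -(1/3)sin x + 7sin 2x + (27/2)cos 3x - 6sin 3x
D D f = -(1/3)cos x + 14cos 2x - 18cos 3x - (81/2)sin 3x
D D D f = (1/3)sin x - 28sin 2x - (243/2)cos 3x + 54sin 3x
(E_alpha ∘ E_pi/2 ∘ D + D ∘ D ∘ D) f = -(1/5)cos x + (3/5)sin x - (168/25)cos 2x - (651/25)sin 2x - (30591/250)cos 3x + (9813/250)sin 3x


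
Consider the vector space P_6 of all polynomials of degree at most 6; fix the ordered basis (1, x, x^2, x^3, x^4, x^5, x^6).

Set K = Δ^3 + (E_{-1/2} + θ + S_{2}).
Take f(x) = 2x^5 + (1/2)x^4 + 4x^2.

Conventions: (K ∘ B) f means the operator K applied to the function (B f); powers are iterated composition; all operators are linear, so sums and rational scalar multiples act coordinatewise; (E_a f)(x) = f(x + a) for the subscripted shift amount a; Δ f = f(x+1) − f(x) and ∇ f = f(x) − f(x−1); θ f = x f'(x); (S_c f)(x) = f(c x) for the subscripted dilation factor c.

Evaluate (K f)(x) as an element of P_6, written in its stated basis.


Δ f = 10x^4 + 22x^3 + 23x^2 + 20x + 13/2
Δ Δ f = 40x^3 + 126x^2 + 152x + 75
Δ Δ Δ f = 120x^2 + 372x + 318
E_{-1/2} f = 2x^5 - (9/2)x^4 + 4x^3 + (9/4)x^2 - (29/8)x + 31/32
θ f = 10x^5 + 2x^4 + 8x^2
S_{2} f = 64x^5 + 8x^4 + 16x^2
(E_{-1/2} + θ + S_{2}) f = 76x^5 + (11/2)x^4 + 4x^3 + (105/4)x^2 - (29/8)x + 31/32
(Δ^3 + (E_{-1/2} + θ + S_{2})) f = 76x^5 + (11/2)x^4 + 4x^3 + (585/4)x^2 + (2947/8)x + 10207/32

g(x) = 76x^5 + (11/2)x^4 + 4x^3 + (585/4)x^2 + (2947/8)x + 10207/32


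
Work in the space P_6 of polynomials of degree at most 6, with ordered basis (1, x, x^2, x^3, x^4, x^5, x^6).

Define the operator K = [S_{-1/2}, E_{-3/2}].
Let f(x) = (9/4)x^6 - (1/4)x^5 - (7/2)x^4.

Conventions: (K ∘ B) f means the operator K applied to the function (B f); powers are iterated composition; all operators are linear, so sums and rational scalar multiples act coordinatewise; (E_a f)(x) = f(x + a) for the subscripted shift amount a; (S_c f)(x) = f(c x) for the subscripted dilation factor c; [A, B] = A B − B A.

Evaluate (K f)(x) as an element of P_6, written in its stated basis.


E_{-3/2} f = (9/4)x^6 - (41/2)x^5 + (1189/16)x^4 - (273/2)x^3 + (8451/64)x^2 - (1971/32)x + 2511/256
S_{-1/2} E_{-3/2} f = (9/256)x^6 + (41/64)x^5 + (1189/256)x^4 + (273/16)x^3 + (8451/256)x^2 + (1971/64)x + 2511/256
S_{-1/2} f = (9/256)x^6 + (1/128)x^5 - (7/32)x^4
E_{-3/2} S_{-1/2} f = (9/256)x^6 - (79/256)x^5 + (931/1024)x^4 - (453/512)x^3 - (2241/4096)x^2 + (6345/4096)x - 12555/16384
[S_{-1/2}, E_{-3/2}] f = (243/256)x^5 + (3825/1024)x^4 + (9189/512)x^3 + (137457/4096)x^2 + (119799/4096)x + 173259/16384

g(x) = (243/256)x^5 + (3825/1024)x^4 + (9189/512)x^3 + (137457/4096)x^2 + (119799/4096)x + 173259/16384


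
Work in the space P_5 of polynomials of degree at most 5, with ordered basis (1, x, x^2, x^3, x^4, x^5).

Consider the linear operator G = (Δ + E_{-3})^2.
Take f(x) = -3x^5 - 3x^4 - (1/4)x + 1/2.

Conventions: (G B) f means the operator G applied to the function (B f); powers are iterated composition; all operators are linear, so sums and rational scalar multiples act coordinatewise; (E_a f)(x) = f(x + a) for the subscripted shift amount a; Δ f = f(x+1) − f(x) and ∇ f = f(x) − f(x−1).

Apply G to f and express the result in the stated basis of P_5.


g(x) = -3x^5 + 57x^4 - 792x^3 + 4656x^2 - (62545/4)x + 36867/2

Δ f = -15x^4 - 42x^3 - 48x^2 - 27x - 25/4
E_{-3} f = -3x^5 + 42x^4 - 234x^3 + 648x^2 - (3565/4)x + 1949/4
(Δ + E_{-3}) f = -3x^5 + 27x^4 - 276x^3 + 600x^2 - (3673/4)x + 481
Δ (Δ + E_{-3}) f = -15x^4 + 78x^3 - 696x^2 + 465x - 2281/4
E_{-3} (Δ + E_{-3}) f = -3x^5 + 72x^4 - 870x^3 + 5352x^2 - (64405/4)x + 76015/4
(Δ + E_{-3}) (Δ + E_{-3}) f = -3x^5 + 57x^4 - 792x^3 + 4656x^2 - (62545/4)x + 36867/2
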